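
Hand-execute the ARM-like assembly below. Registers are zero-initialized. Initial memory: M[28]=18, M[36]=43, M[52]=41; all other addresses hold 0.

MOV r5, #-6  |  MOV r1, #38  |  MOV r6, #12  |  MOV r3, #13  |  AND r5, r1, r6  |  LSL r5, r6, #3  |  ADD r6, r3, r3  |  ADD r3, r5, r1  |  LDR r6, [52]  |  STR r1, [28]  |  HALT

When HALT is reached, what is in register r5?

96

after MOV r5, #-6: r5=-6
after MOV r1, #38: r1=38
after MOV r6, #12: r6=12
after MOV r3, #13: r3=13
after AND r5, r1, r6: r5=38&12=4
after LSL r5, r6, #3: r5=12<<3=96
after ADD r6, r3, r3: r6=13+13=26
after ADD r3, r5, r1: r3=96+38=134
after LDR r6, [52]: r6=M[52]=41
STR r1, [28] → M[28]=38
halt.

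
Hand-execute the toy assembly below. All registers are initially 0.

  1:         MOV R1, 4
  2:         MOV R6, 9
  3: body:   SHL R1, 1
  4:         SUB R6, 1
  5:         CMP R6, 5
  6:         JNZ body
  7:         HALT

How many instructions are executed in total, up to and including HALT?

19

MOV R1, 4 → R1=4
MOV R6, 9 → R6=9
SHL R1, 1 → R1=4<<1=8
SUB R6, 1 → R6=9-1=8
CMP R6, 5  (cmp 8,5)
JNZ body: taken
SHL R1, 1 → R1=8<<1=16
SUB R6, 1 → R6=8-1=7
CMP R6, 5  (cmp 7,5)
JNZ body: taken
SHL R1, 1 → R1=16<<1=32
SUB R6, 1 → R6=7-1=6
CMP R6, 5  (cmp 6,5)
JNZ body: taken
SHL R1, 1 → R1=32<<1=64
SUB R6, 1 → R6=6-1=5
CMP R6, 5  (cmp 5,5)
JNZ body: not taken
halt.
Total executed instructions: 19.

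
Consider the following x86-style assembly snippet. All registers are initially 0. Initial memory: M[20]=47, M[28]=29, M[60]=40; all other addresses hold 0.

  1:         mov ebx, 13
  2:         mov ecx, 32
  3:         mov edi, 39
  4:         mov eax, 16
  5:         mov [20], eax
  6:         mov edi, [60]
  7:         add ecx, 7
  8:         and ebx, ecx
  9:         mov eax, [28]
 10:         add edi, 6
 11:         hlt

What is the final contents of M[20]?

mov ebx, 13 → ebx=13
mov ecx, 32 → ecx=32
mov edi, 39 → edi=39
mov eax, 16 → eax=16
mov [20], eax → M[20]=16
mov edi, [60] → edi=M[60]=40
add ecx, 7 → ecx=32+7=39
and ebx, ecx → ebx=13&39=5
mov eax, [28] → eax=M[28]=29
add edi, 6 → edi=40+6=46
halt.

16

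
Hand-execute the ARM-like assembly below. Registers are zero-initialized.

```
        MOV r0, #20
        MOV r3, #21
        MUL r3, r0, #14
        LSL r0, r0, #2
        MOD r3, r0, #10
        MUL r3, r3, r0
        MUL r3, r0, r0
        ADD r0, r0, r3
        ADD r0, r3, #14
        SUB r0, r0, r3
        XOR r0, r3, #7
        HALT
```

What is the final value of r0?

MOV r0, #20 → r0=20
MOV r3, #21 → r3=21
MUL r3, r0, #14 → r3=20*14=280
LSL r0, r0, #2 → r0=20<<2=80
MOD r3, r0, #10 → r3=80%10=0
MUL r3, r3, r0 → r3=0*80=0
MUL r3, r0, r0 → r3=80*80=6400
ADD r0, r0, r3 → r0=80+6400=6480
ADD r0, r3, #14 → r0=6400+14=6414
SUB r0, r0, r3 → r0=6414-6400=14
XOR r0, r3, #7 → r0=6400^7=6407
halt.

6407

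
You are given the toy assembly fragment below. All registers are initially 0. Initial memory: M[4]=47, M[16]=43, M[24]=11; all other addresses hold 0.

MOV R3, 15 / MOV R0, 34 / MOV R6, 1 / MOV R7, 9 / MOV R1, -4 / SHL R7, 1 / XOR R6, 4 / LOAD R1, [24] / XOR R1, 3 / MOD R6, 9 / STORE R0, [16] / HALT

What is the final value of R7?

18

MOV R3, 15 → R3=15
MOV R0, 34 → R0=34
MOV R6, 1 → R6=1
MOV R7, 9 → R7=9
MOV R1, -4 → R1=-4
SHL R7, 1 → R7=9<<1=18
XOR R6, 4 → R6=1^4=5
LOAD R1, [24] → R1=M[24]=11
XOR R1, 3 → R1=11^3=8
MOD R6, 9 → R6=5%9=5
STORE R0, [16] → M[16]=34
halt.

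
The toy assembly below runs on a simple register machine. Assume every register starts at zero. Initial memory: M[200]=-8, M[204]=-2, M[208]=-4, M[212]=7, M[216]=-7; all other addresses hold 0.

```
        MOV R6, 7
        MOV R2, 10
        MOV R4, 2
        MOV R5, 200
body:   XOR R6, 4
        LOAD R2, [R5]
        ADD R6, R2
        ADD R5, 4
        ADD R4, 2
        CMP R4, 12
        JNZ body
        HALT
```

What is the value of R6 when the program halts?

R6=7
R2=10
R4=2
R5=200
R6=7^4=3
R2=M[200]=-8
R6=3+(-8)=-5
R5=200+4=204
R4=2+2=4
CMP R4, 12  (cmp 4,12)
JNZ body: taken
R6=(-5)^4=-1
R2=M[204]=-2
R6=(-1)+(-2)=-3
R5=204+4=208
R4=4+2=6
CMP R4, 12  (cmp 6,12)
JNZ body: taken
R6=(-3)^4=-7
R2=M[208]=-4
R6=(-7)+(-4)=-11
R5=208+4=212
R4=6+2=8
CMP R4, 12  (cmp 8,12)
JNZ body: taken
R6=(-11)^4=-15
R2=M[212]=7
R6=(-15)+7=-8
R5=212+4=216
R4=8+2=10
CMP R4, 12  (cmp 10,12)
JNZ body: taken
R6=(-8)^4=-4
R2=M[216]=-7
R6=(-4)+(-7)=-11
R5=216+4=220
R4=10+2=12
CMP R4, 12  (cmp 12,12)
JNZ body: not taken
halt.

-11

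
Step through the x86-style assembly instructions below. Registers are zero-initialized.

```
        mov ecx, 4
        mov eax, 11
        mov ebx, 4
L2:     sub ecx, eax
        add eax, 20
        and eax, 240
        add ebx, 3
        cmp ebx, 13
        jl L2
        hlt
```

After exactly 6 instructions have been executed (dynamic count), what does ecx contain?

after mov ecx, 4: ecx=4
after mov eax, 11: eax=11
after mov ebx, 4: ebx=4
after sub ecx, eax: ecx=4-11=-7
after add eax, 20: eax=11+20=31
after and eax, 240: eax=31&240=16
After step 6: ecx = -7.

-7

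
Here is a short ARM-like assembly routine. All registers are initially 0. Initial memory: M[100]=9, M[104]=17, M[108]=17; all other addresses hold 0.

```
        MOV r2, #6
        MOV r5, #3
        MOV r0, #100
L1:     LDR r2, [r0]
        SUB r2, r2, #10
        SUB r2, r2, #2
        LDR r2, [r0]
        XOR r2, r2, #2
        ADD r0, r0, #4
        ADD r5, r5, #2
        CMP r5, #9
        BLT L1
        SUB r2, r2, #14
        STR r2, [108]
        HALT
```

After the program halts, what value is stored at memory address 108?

r2=6
r5=3
r0=100
r2=M[100]=9
r2=9-10=-1
r2=(-1)-2=-3
r2=M[100]=9
r2=9^2=11
r0=100+4=104
r5=3+2=5
CMP r5, #9  (cmp 5,9)
BLT L1: taken
r2=M[104]=17
r2=17-10=7
r2=7-2=5
r2=M[104]=17
r2=17^2=19
r0=104+4=108
r5=5+2=7
CMP r5, #9  (cmp 7,9)
BLT L1: taken
r2=M[108]=17
r2=17-10=7
r2=7-2=5
r2=M[108]=17
r2=17^2=19
r0=108+4=112
r5=7+2=9
CMP r5, #9  (cmp 9,9)
BLT L1: not taken
r2=19-14=5
STR r2, [108] → M[108]=5
halt.

5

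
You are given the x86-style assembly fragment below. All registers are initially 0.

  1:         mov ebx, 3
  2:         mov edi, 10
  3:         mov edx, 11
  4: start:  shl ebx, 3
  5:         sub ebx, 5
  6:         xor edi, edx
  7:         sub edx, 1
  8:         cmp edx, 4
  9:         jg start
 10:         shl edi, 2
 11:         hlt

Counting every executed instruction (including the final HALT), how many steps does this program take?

47

mov ebx, 3 → ebx=3
mov edi, 10 → edi=10
mov edx, 11 → edx=11
shl ebx, 3 → ebx=3<<3=24
sub ebx, 5 → ebx=24-5=19
xor edi, edx → edi=10^11=1
sub edx, 1 → edx=11-1=10
cmp edx, 4  (cmp 10,4)
jg start: taken
shl ebx, 3 → ebx=19<<3=152
sub ebx, 5 → ebx=152-5=147
xor edi, edx → edi=1^10=11
sub edx, 1 → edx=10-1=9
cmp edx, 4  (cmp 9,4)
jg start: taken
shl ebx, 3 → ebx=147<<3=1176
sub ebx, 5 → ebx=1176-5=1171
xor edi, edx → edi=11^9=2
sub edx, 1 → edx=9-1=8
cmp edx, 4  (cmp 8,4)
jg start: taken
shl ebx, 3 → ebx=1171<<3=9368
sub ebx, 5 → ebx=9368-5=9363
xor edi, edx → edi=2^8=10
sub edx, 1 → edx=8-1=7
cmp edx, 4  (cmp 7,4)
jg start: taken
shl ebx, 3 → ebx=9363<<3=74904
sub ebx, 5 → ebx=74904-5=74899
xor edi, edx → edi=10^7=13
sub edx, 1 → edx=7-1=6
cmp edx, 4  (cmp 6,4)
jg start: taken
shl ebx, 3 → ebx=74899<<3=599192
sub ebx, 5 → ebx=599192-5=599187
xor edi, edx → edi=13^6=11
sub edx, 1 → edx=6-1=5
cmp edx, 4  (cmp 5,4)
jg start: taken
shl ebx, 3 → ebx=599187<<3=4793496
sub ebx, 5 → ebx=4793496-5=4793491
xor edi, edx → edi=11^5=14
sub edx, 1 → edx=5-1=4
cmp edx, 4  (cmp 4,4)
jg start: not taken
shl edi, 2 → edi=14<<2=56
halt.
Total executed instructions: 47.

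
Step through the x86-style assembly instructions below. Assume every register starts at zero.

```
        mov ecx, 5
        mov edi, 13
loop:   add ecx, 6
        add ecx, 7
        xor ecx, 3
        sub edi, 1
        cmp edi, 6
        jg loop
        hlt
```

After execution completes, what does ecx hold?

89

mov ecx, 5 → ecx=5
mov edi, 13 → edi=13
add ecx, 6 → ecx=5+6=11
add ecx, 7 → ecx=11+7=18
xor ecx, 3 → ecx=18^3=17
sub edi, 1 → edi=13-1=12
cmp edi, 6  (cmp 12,6)
jg loop: taken
add ecx, 6 → ecx=17+6=23
add ecx, 7 → ecx=23+7=30
xor ecx, 3 → ecx=30^3=29
sub edi, 1 → edi=12-1=11
cmp edi, 6  (cmp 11,6)
jg loop: taken
add ecx, 6 → ecx=29+6=35
add ecx, 7 → ecx=35+7=42
xor ecx, 3 → ecx=42^3=41
sub edi, 1 → edi=11-1=10
cmp edi, 6  (cmp 10,6)
jg loop: taken
add ecx, 6 → ecx=41+6=47
add ecx, 7 → ecx=47+7=54
xor ecx, 3 → ecx=54^3=53
sub edi, 1 → edi=10-1=9
cmp edi, 6  (cmp 9,6)
jg loop: taken
add ecx, 6 → ecx=53+6=59
add ecx, 7 → ecx=59+7=66
xor ecx, 3 → ecx=66^3=65
sub edi, 1 → edi=9-1=8
cmp edi, 6  (cmp 8,6)
jg loop: taken
add ecx, 6 → ecx=65+6=71
add ecx, 7 → ecx=71+7=78
xor ecx, 3 → ecx=78^3=77
sub edi, 1 → edi=8-1=7
cmp edi, 6  (cmp 7,6)
jg loop: taken
add ecx, 6 → ecx=77+6=83
add ecx, 7 → ecx=83+7=90
xor ecx, 3 → ecx=90^3=89
sub edi, 1 → edi=7-1=6
cmp edi, 6  (cmp 6,6)
jg loop: not taken
halt.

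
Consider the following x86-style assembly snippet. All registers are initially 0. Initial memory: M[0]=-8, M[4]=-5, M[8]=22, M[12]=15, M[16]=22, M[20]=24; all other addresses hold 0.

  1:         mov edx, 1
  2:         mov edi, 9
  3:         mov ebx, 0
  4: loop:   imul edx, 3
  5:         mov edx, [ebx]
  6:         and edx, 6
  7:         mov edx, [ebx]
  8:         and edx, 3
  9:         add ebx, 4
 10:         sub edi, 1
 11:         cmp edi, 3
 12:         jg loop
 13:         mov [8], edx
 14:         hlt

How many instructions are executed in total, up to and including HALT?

after mov edx, 1: edx=1
after mov edi, 9: edi=9
after mov ebx, 0: ebx=0
after imul edx, 3: edx=1*3=3
after mov edx, [ebx]: edx=M[0]=-8
after and edx, 6: edx=(-8)&6=0
after mov edx, [ebx]: edx=M[0]=-8
after and edx, 3: edx=(-8)&3=0
after add ebx, 4: ebx=0+4=4
after sub edi, 1: edi=9-1=8
cmp edi, 3  (cmp 8,3)
jg loop: taken
after imul edx, 3: edx=0*3=0
after mov edx, [ebx]: edx=M[4]=-5
after and edx, 6: edx=(-5)&6=2
after mov edx, [ebx]: edx=M[4]=-5
after and edx, 3: edx=(-5)&3=3
after add ebx, 4: ebx=4+4=8
after sub edi, 1: edi=8-1=7
cmp edi, 3  (cmp 7,3)
jg loop: taken
after imul edx, 3: edx=3*3=9
after mov edx, [ebx]: edx=M[8]=22
after and edx, 6: edx=22&6=6
after mov edx, [ebx]: edx=M[8]=22
after and edx, 3: edx=22&3=2
after add ebx, 4: ebx=8+4=12
after sub edi, 1: edi=7-1=6
cmp edi, 3  (cmp 6,3)
jg loop: taken
after imul edx, 3: edx=2*3=6
after mov edx, [ebx]: edx=M[12]=15
after and edx, 6: edx=15&6=6
after mov edx, [ebx]: edx=M[12]=15
after and edx, 3: edx=15&3=3
after add ebx, 4: ebx=12+4=16
after sub edi, 1: edi=6-1=5
cmp edi, 3  (cmp 5,3)
jg loop: taken
after imul edx, 3: edx=3*3=9
after mov edx, [ebx]: edx=M[16]=22
after and edx, 6: edx=22&6=6
after mov edx, [ebx]: edx=M[16]=22
after and edx, 3: edx=22&3=2
after add ebx, 4: ebx=16+4=20
after sub edi, 1: edi=5-1=4
cmp edi, 3  (cmp 4,3)
jg loop: taken
after imul edx, 3: edx=2*3=6
after mov edx, [ebx]: edx=M[20]=24
after and edx, 6: edx=24&6=0
after mov edx, [ebx]: edx=M[20]=24
after and edx, 3: edx=24&3=0
after add ebx, 4: ebx=20+4=24
after sub edi, 1: edi=4-1=3
cmp edi, 3  (cmp 3,3)
jg loop: not taken
mov [8], edx → M[8]=0
halt.
Total executed instructions: 59.

59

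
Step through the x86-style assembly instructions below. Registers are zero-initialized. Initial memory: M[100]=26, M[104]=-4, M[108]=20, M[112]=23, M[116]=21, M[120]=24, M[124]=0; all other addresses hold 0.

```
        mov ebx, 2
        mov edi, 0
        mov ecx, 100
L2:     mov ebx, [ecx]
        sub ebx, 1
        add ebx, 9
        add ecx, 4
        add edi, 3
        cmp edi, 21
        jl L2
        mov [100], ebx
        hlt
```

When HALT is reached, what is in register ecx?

ebx=2
edi=0
ecx=100
ebx=M[100]=26
ebx=26-1=25
ebx=25+9=34
ecx=100+4=104
edi=0+3=3
cmp edi, 21  (cmp 3,21)
jl L2: taken
ebx=M[104]=-4
ebx=(-4)-1=-5
ebx=(-5)+9=4
ecx=104+4=108
edi=3+3=6
cmp edi, 21  (cmp 6,21)
jl L2: taken
ebx=M[108]=20
ebx=20-1=19
ebx=19+9=28
ecx=108+4=112
edi=6+3=9
cmp edi, 21  (cmp 9,21)
jl L2: taken
ebx=M[112]=23
ebx=23-1=22
ebx=22+9=31
ecx=112+4=116
edi=9+3=12
cmp edi, 21  (cmp 12,21)
jl L2: taken
ebx=M[116]=21
ebx=21-1=20
ebx=20+9=29
ecx=116+4=120
edi=12+3=15
cmp edi, 21  (cmp 15,21)
jl L2: taken
ebx=M[120]=24
ebx=24-1=23
ebx=23+9=32
ecx=120+4=124
edi=15+3=18
cmp edi, 21  (cmp 18,21)
jl L2: taken
ebx=M[124]=0
ebx=0-1=-1
ebx=(-1)+9=8
ecx=124+4=128
edi=18+3=21
cmp edi, 21  (cmp 21,21)
jl L2: not taken
mov [100], ebx → M[100]=8
halt.

128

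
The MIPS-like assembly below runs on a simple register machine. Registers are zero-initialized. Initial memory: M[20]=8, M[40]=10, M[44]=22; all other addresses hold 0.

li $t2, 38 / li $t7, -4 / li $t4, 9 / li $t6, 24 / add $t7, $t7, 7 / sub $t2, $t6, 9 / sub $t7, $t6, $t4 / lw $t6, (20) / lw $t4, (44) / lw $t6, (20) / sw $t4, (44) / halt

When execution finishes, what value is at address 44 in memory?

li $t2, 38 → $t2=38
li $t7, -4 → $t7=-4
li $t4, 9 → $t4=9
li $t6, 24 → $t6=24
add $t7, $t7, 7 → $t7=(-4)+7=3
sub $t2, $t6, 9 → $t2=24-9=15
sub $t7, $t6, $t4 → $t7=24-9=15
lw $t6, (20) → $t6=M[20]=8
lw $t4, (44) → $t4=M[44]=22
lw $t6, (20) → $t6=M[20]=8
sw $t4, (44) → M[44]=22
halt.

22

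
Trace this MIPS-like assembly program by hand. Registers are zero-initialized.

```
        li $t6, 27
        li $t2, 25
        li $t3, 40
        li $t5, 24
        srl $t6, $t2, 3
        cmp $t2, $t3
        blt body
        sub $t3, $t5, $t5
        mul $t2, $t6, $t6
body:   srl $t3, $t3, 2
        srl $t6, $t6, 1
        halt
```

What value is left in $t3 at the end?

$t6=27
$t2=25
$t3=40
$t5=24
$t6=25>>3=3
cmp $t2, $t3  (cmp 25,40)
blt body: taken
$t3=40>>2=10
$t6=3>>1=1
halt.

10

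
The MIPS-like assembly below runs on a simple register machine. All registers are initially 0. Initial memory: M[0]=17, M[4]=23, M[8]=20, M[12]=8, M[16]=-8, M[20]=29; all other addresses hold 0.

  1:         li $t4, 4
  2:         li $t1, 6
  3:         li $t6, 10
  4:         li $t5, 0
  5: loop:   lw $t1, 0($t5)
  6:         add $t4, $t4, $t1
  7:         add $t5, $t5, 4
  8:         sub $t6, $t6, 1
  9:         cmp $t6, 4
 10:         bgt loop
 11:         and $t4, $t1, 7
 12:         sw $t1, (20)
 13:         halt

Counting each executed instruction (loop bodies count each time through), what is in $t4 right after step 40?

li $t4, 4 → $t4=4
li $t1, 6 → $t1=6
li $t6, 10 → $t6=10
li $t5, 0 → $t5=0
lw $t1, 0($t5) → $t1=M[0]=17
add $t4, $t4, $t1 → $t4=4+17=21
add $t5, $t5, 4 → $t5=0+4=4
sub $t6, $t6, 1 → $t6=10-1=9
cmp $t6, 4  (cmp 9,4)
bgt loop: taken
lw $t1, 0($t5) → $t1=M[4]=23
add $t4, $t4, $t1 → $t4=21+23=44
add $t5, $t5, 4 → $t5=4+4=8
sub $t6, $t6, 1 → $t6=9-1=8
cmp $t6, 4  (cmp 8,4)
bgt loop: taken
lw $t1, 0($t5) → $t1=M[8]=20
add $t4, $t4, $t1 → $t4=44+20=64
add $t5, $t5, 4 → $t5=8+4=12
sub $t6, $t6, 1 → $t6=8-1=7
cmp $t6, 4  (cmp 7,4)
bgt loop: taken
lw $t1, 0($t5) → $t1=M[12]=8
add $t4, $t4, $t1 → $t4=64+8=72
add $t5, $t5, 4 → $t5=12+4=16
sub $t6, $t6, 1 → $t6=7-1=6
cmp $t6, 4  (cmp 6,4)
bgt loop: taken
lw $t1, 0($t5) → $t1=M[16]=-8
add $t4, $t4, $t1 → $t4=72+(-8)=64
add $t5, $t5, 4 → $t5=16+4=20
sub $t6, $t6, 1 → $t6=6-1=5
cmp $t6, 4  (cmp 5,4)
bgt loop: taken
lw $t1, 0($t5) → $t1=M[20]=29
add $t4, $t4, $t1 → $t4=64+29=93
add $t5, $t5, 4 → $t5=20+4=24
sub $t6, $t6, 1 → $t6=5-1=4
cmp $t6, 4  (cmp 4,4)
bgt loop: not taken
After step 40: $t4 = 93.

93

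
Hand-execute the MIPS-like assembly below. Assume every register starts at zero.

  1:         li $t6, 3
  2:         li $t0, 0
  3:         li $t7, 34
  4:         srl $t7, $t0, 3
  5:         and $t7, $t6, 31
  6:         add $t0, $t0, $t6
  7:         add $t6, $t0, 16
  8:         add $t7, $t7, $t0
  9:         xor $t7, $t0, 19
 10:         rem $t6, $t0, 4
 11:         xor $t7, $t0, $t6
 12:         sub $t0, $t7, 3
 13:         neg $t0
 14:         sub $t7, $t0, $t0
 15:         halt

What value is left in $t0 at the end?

li $t6, 3 → $t6=3
li $t0, 0 → $t0=0
li $t7, 34 → $t7=34
srl $t7, $t0, 3 → $t7=0>>3=0
and $t7, $t6, 31 → $t7=3&31=3
add $t0, $t0, $t6 → $t0=0+3=3
add $t6, $t0, 16 → $t6=3+16=19
add $t7, $t7, $t0 → $t7=3+3=6
xor $t7, $t0, 19 → $t7=3^19=16
rem $t6, $t0, 4 → $t6=3%4=3
xor $t7, $t0, $t6 → $t7=3^3=0
sub $t0, $t7, 3 → $t0=0-3=-3
neg $t0 → $t0=-(-3)=3
sub $t7, $t0, $t0 → $t7=3-3=0
halt.

3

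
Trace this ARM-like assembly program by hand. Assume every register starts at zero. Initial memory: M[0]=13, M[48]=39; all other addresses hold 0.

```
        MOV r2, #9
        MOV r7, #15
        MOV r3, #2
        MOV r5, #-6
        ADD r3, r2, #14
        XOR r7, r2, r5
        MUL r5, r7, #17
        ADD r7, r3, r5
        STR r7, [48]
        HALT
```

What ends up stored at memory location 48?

-198

after MOV r2, #9: r2=9
after MOV r7, #15: r7=15
after MOV r3, #2: r3=2
after MOV r5, #-6: r5=-6
after ADD r3, r2, #14: r3=9+14=23
after XOR r7, r2, r5: r7=9^(-6)=-13
after MUL r5, r7, #17: r5=(-13)*17=-221
after ADD r7, r3, r5: r7=23+(-221)=-198
STR r7, [48] → M[48]=-198
halt.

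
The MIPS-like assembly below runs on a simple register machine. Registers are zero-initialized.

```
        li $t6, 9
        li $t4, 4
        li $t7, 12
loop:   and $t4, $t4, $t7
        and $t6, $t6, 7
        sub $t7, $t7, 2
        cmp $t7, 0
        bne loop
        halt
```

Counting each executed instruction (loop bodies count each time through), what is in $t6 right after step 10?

1

after li $t6, 9: $t6=9
after li $t4, 4: $t4=4
after li $t7, 12: $t7=12
after and $t4, $t4, $t7: $t4=4&12=4
after and $t6, $t6, 7: $t6=9&7=1
after sub $t7, $t7, 2: $t7=12-2=10
cmp $t7, 0  (cmp 10,0)
bne loop: taken
after and $t4, $t4, $t7: $t4=4&10=0
after and $t6, $t6, 7: $t6=1&7=1
After step 10: $t6 = 1.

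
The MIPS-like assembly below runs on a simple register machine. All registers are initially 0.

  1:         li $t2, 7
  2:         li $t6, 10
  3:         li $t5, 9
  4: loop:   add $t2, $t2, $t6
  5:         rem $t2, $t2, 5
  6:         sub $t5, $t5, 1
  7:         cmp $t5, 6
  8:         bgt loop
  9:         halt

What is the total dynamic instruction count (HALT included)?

after li $t2, 7: $t2=7
after li $t6, 10: $t6=10
after li $t5, 9: $t5=9
after add $t2, $t2, $t6: $t2=7+10=17
after rem $t2, $t2, 5: $t2=17%5=2
after sub $t5, $t5, 1: $t5=9-1=8
cmp $t5, 6  (cmp 8,6)
bgt loop: taken
after add $t2, $t2, $t6: $t2=2+10=12
after rem $t2, $t2, 5: $t2=12%5=2
after sub $t5, $t5, 1: $t5=8-1=7
cmp $t5, 6  (cmp 7,6)
bgt loop: taken
after add $t2, $t2, $t6: $t2=2+10=12
after rem $t2, $t2, 5: $t2=12%5=2
after sub $t5, $t5, 1: $t5=7-1=6
cmp $t5, 6  (cmp 6,6)
bgt loop: not taken
halt.
Total executed instructions: 19.

19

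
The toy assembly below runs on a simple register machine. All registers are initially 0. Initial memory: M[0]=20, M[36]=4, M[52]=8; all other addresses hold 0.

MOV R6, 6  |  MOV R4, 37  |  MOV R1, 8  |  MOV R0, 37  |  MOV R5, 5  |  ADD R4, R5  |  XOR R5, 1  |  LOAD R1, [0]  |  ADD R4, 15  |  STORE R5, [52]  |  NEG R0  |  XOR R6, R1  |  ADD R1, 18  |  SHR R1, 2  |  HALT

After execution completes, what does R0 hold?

R6=6
R4=37
R1=8
R0=37
R5=5
R4=37+5=42
R5=5^1=4
R1=M[0]=20
R4=42+15=57
STORE R5, [52] → M[52]=4
R0=-(37)=-37
R6=6^20=18
R1=20+18=38
R1=38>>2=9
halt.

-37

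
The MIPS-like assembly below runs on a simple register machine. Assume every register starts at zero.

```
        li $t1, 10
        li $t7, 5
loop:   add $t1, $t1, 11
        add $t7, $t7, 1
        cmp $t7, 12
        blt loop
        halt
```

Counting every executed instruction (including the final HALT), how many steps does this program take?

31

after li $t1, 10: $t1=10
after li $t7, 5: $t7=5
after add $t1, $t1, 11: $t1=10+11=21
after add $t7, $t7, 1: $t7=5+1=6
cmp $t7, 12  (cmp 6,12)
blt loop: taken
after add $t1, $t1, 11: $t1=21+11=32
after add $t7, $t7, 1: $t7=6+1=7
cmp $t7, 12  (cmp 7,12)
blt loop: taken
after add $t1, $t1, 11: $t1=32+11=43
after add $t7, $t7, 1: $t7=7+1=8
cmp $t7, 12  (cmp 8,12)
blt loop: taken
after add $t1, $t1, 11: $t1=43+11=54
after add $t7, $t7, 1: $t7=8+1=9
cmp $t7, 12  (cmp 9,12)
blt loop: taken
after add $t1, $t1, 11: $t1=54+11=65
after add $t7, $t7, 1: $t7=9+1=10
cmp $t7, 12  (cmp 10,12)
blt loop: taken
after add $t1, $t1, 11: $t1=65+11=76
after add $t7, $t7, 1: $t7=10+1=11
cmp $t7, 12  (cmp 11,12)
blt loop: taken
after add $t1, $t1, 11: $t1=76+11=87
after add $t7, $t7, 1: $t7=11+1=12
cmp $t7, 12  (cmp 12,12)
blt loop: not taken
halt.
Total executed instructions: 31.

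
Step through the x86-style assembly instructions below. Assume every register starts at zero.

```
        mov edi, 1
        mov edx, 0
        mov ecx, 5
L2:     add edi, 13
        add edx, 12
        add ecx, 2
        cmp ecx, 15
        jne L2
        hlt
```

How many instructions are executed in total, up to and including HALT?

after mov edi, 1: edi=1
after mov edx, 0: edx=0
after mov ecx, 5: ecx=5
after add edi, 13: edi=1+13=14
after add edx, 12: edx=0+12=12
after add ecx, 2: ecx=5+2=7
cmp ecx, 15  (cmp 7,15)
jne L2: taken
after add edi, 13: edi=14+13=27
after add edx, 12: edx=12+12=24
after add ecx, 2: ecx=7+2=9
cmp ecx, 15  (cmp 9,15)
jne L2: taken
after add edi, 13: edi=27+13=40
after add edx, 12: edx=24+12=36
after add ecx, 2: ecx=9+2=11
cmp ecx, 15  (cmp 11,15)
jne L2: taken
after add edi, 13: edi=40+13=53
after add edx, 12: edx=36+12=48
after add ecx, 2: ecx=11+2=13
cmp ecx, 15  (cmp 13,15)
jne L2: taken
after add edi, 13: edi=53+13=66
after add edx, 12: edx=48+12=60
after add ecx, 2: ecx=13+2=15
cmp ecx, 15  (cmp 15,15)
jne L2: not taken
halt.
Total executed instructions: 29.

29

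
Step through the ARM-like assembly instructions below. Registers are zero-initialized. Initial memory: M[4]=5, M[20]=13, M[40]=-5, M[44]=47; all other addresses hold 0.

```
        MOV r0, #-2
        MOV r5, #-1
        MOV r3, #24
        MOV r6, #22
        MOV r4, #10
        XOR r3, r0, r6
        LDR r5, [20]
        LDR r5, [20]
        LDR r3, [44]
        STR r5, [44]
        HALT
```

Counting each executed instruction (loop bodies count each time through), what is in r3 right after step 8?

-24

after MOV r0, #-2: r0=-2
after MOV r5, #-1: r5=-1
after MOV r3, #24: r3=24
after MOV r6, #22: r6=22
after MOV r4, #10: r4=10
after XOR r3, r0, r6: r3=(-2)^22=-24
after LDR r5, [20]: r5=M[20]=13
after LDR r5, [20]: r5=M[20]=13
After step 8: r3 = -24.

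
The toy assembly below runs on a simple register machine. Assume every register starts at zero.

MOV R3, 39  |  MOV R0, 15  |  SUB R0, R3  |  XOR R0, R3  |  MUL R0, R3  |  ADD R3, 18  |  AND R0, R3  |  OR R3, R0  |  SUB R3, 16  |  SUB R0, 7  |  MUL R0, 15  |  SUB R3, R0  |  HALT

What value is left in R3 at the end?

11

MOV R3, 39 → R3=39
MOV R0, 15 → R0=15
SUB R0, R3 → R0=15-39=-24
XOR R0, R3 → R0=(-24)^39=-49
MUL R0, R3 → R0=(-49)*39=-1911
ADD R3, 18 → R3=39+18=57
AND R0, R3 → R0=(-1911)&57=9
OR R3, R0 → R3=57|9=57
SUB R3, 16 → R3=57-16=41
SUB R0, 7 → R0=9-7=2
MUL R0, 15 → R0=2*15=30
SUB R3, R0 → R3=41-30=11
halt.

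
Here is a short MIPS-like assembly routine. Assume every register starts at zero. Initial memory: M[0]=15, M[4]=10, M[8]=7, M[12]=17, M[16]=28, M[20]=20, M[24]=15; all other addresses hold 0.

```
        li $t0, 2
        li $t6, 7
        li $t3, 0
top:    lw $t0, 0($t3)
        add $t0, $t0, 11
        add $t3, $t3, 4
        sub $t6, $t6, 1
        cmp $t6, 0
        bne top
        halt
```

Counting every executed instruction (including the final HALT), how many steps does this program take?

after li $t0, 2: $t0=2
after li $t6, 7: $t6=7
after li $t3, 0: $t3=0
after lw $t0, 0($t3): $t0=M[0]=15
after add $t0, $t0, 11: $t0=15+11=26
after add $t3, $t3, 4: $t3=0+4=4
after sub $t6, $t6, 1: $t6=7-1=6
cmp $t6, 0  (cmp 6,0)
bne top: taken
after lw $t0, 0($t3): $t0=M[4]=10
after add $t0, $t0, 11: $t0=10+11=21
after add $t3, $t3, 4: $t3=4+4=8
after sub $t6, $t6, 1: $t6=6-1=5
cmp $t6, 0  (cmp 5,0)
bne top: taken
after lw $t0, 0($t3): $t0=M[8]=7
after add $t0, $t0, 11: $t0=7+11=18
after add $t3, $t3, 4: $t3=8+4=12
after sub $t6, $t6, 1: $t6=5-1=4
cmp $t6, 0  (cmp 4,0)
bne top: taken
after lw $t0, 0($t3): $t0=M[12]=17
after add $t0, $t0, 11: $t0=17+11=28
after add $t3, $t3, 4: $t3=12+4=16
after sub $t6, $t6, 1: $t6=4-1=3
cmp $t6, 0  (cmp 3,0)
bne top: taken
after lw $t0, 0($t3): $t0=M[16]=28
after add $t0, $t0, 11: $t0=28+11=39
after add $t3, $t3, 4: $t3=16+4=20
after sub $t6, $t6, 1: $t6=3-1=2
cmp $t6, 0  (cmp 2,0)
bne top: taken
after lw $t0, 0($t3): $t0=M[20]=20
after add $t0, $t0, 11: $t0=20+11=31
after add $t3, $t3, 4: $t3=20+4=24
after sub $t6, $t6, 1: $t6=2-1=1
cmp $t6, 0  (cmp 1,0)
bne top: taken
after lw $t0, 0($t3): $t0=M[24]=15
after add $t0, $t0, 11: $t0=15+11=26
after add $t3, $t3, 4: $t3=24+4=28
after sub $t6, $t6, 1: $t6=1-1=0
cmp $t6, 0  (cmp 0,0)
bne top: not taken
halt.
Total executed instructions: 46.

46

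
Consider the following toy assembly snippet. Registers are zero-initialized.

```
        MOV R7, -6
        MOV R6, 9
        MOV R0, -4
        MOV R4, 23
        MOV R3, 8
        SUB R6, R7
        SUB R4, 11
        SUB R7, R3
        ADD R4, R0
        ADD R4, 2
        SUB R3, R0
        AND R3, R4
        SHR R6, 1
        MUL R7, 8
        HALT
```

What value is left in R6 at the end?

after MOV R7, -6: R7=-6
after MOV R6, 9: R6=9
after MOV R0, -4: R0=-4
after MOV R4, 23: R4=23
after MOV R3, 8: R3=8
after SUB R6, R7: R6=9-(-6)=15
after SUB R4, 11: R4=23-11=12
after SUB R7, R3: R7=(-6)-8=-14
after ADD R4, R0: R4=12+(-4)=8
after ADD R4, 2: R4=8+2=10
after SUB R3, R0: R3=8-(-4)=12
after AND R3, R4: R3=12&10=8
after SHR R6, 1: R6=15>>1=7
after MUL R7, 8: R7=(-14)*8=-112
halt.

7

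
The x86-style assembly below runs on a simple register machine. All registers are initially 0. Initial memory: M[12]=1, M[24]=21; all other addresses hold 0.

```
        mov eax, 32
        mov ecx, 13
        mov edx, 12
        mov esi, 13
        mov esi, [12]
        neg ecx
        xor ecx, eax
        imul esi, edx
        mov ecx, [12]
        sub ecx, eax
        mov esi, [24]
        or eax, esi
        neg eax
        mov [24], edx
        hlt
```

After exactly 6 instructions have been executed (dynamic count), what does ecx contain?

eax=32
ecx=13
edx=12
esi=13
esi=M[12]=1
ecx=-(13)=-13
After step 6: ecx = -13.

-13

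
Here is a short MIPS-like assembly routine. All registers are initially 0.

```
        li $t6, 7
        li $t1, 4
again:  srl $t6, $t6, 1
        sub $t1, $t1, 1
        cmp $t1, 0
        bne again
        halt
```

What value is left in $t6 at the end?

li $t6, 7 → $t6=7
li $t1, 4 → $t1=4
srl $t6, $t6, 1 → $t6=7>>1=3
sub $t1, $t1, 1 → $t1=4-1=3
cmp $t1, 0  (cmp 3,0)
bne again: taken
srl $t6, $t6, 1 → $t6=3>>1=1
sub $t1, $t1, 1 → $t1=3-1=2
cmp $t1, 0  (cmp 2,0)
bne again: taken
srl $t6, $t6, 1 → $t6=1>>1=0
sub $t1, $t1, 1 → $t1=2-1=1
cmp $t1, 0  (cmp 1,0)
bne again: taken
srl $t6, $t6, 1 → $t6=0>>1=0
sub $t1, $t1, 1 → $t1=1-1=0
cmp $t1, 0  (cmp 0,0)
bne again: not taken
halt.

0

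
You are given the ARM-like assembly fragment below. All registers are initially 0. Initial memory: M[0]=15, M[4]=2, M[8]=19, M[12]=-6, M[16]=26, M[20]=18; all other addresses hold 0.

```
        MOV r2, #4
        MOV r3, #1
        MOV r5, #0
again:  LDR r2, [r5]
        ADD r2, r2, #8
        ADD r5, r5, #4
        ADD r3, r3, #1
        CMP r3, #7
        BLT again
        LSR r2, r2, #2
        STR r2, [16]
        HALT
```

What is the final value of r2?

r2=4
r3=1
r5=0
r2=M[0]=15
r2=15+8=23
r5=0+4=4
r3=1+1=2
CMP r3, #7  (cmp 2,7)
BLT again: taken
r2=M[4]=2
r2=2+8=10
r5=4+4=8
r3=2+1=3
CMP r3, #7  (cmp 3,7)
BLT again: taken
r2=M[8]=19
r2=19+8=27
r5=8+4=12
r3=3+1=4
CMP r3, #7  (cmp 4,7)
BLT again: taken
r2=M[12]=-6
r2=(-6)+8=2
r5=12+4=16
r3=4+1=5
CMP r3, #7  (cmp 5,7)
BLT again: taken
r2=M[16]=26
r2=26+8=34
r5=16+4=20
r3=5+1=6
CMP r3, #7  (cmp 6,7)
BLT again: taken
r2=M[20]=18
r2=18+8=26
r5=20+4=24
r3=6+1=7
CMP r3, #7  (cmp 7,7)
BLT again: not taken
r2=26>>2=6
STR r2, [16] → M[16]=6
halt.

6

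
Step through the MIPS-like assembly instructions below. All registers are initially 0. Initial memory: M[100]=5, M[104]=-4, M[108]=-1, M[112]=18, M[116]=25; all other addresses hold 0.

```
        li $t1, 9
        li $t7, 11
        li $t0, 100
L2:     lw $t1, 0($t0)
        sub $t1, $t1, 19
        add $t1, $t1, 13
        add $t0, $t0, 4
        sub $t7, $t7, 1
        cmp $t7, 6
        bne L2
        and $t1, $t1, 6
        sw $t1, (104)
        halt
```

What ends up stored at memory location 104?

2

after li $t1, 9: $t1=9
after li $t7, 11: $t7=11
after li $t0, 100: $t0=100
after lw $t1, 0($t0): $t1=M[100]=5
after sub $t1, $t1, 19: $t1=5-19=-14
after add $t1, $t1, 13: $t1=(-14)+13=-1
after add $t0, $t0, 4: $t0=100+4=104
after sub $t7, $t7, 1: $t7=11-1=10
cmp $t7, 6  (cmp 10,6)
bne L2: taken
after lw $t1, 0($t0): $t1=M[104]=-4
after sub $t1, $t1, 19: $t1=(-4)-19=-23
after add $t1, $t1, 13: $t1=(-23)+13=-10
after add $t0, $t0, 4: $t0=104+4=108
after sub $t7, $t7, 1: $t7=10-1=9
cmp $t7, 6  (cmp 9,6)
bne L2: taken
after lw $t1, 0($t0): $t1=M[108]=-1
after sub $t1, $t1, 19: $t1=(-1)-19=-20
after add $t1, $t1, 13: $t1=(-20)+13=-7
after add $t0, $t0, 4: $t0=108+4=112
after sub $t7, $t7, 1: $t7=9-1=8
cmp $t7, 6  (cmp 8,6)
bne L2: taken
after lw $t1, 0($t0): $t1=M[112]=18
after sub $t1, $t1, 19: $t1=18-19=-1
after add $t1, $t1, 13: $t1=(-1)+13=12
after add $t0, $t0, 4: $t0=112+4=116
after sub $t7, $t7, 1: $t7=8-1=7
cmp $t7, 6  (cmp 7,6)
bne L2: taken
after lw $t1, 0($t0): $t1=M[116]=25
after sub $t1, $t1, 19: $t1=25-19=6
after add $t1, $t1, 13: $t1=6+13=19
after add $t0, $t0, 4: $t0=116+4=120
after sub $t7, $t7, 1: $t7=7-1=6
cmp $t7, 6  (cmp 6,6)
bne L2: not taken
after and $t1, $t1, 6: $t1=19&6=2
sw $t1, (104) → M[104]=2
halt.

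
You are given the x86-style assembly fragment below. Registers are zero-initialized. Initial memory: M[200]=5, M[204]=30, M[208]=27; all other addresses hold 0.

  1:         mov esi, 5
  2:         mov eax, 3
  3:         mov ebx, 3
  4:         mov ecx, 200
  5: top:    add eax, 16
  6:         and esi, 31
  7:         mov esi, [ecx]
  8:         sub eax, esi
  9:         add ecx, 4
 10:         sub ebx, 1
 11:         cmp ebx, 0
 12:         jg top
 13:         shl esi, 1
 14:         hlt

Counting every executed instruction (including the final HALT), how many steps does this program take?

30

mov esi, 5 → esi=5
mov eax, 3 → eax=3
mov ebx, 3 → ebx=3
mov ecx, 200 → ecx=200
add eax, 16 → eax=3+16=19
and esi, 31 → esi=5&31=5
mov esi, [ecx] → esi=M[200]=5
sub eax, esi → eax=19-5=14
add ecx, 4 → ecx=200+4=204
sub ebx, 1 → ebx=3-1=2
cmp ebx, 0  (cmp 2,0)
jg top: taken
add eax, 16 → eax=14+16=30
and esi, 31 → esi=5&31=5
mov esi, [ecx] → esi=M[204]=30
sub eax, esi → eax=30-30=0
add ecx, 4 → ecx=204+4=208
sub ebx, 1 → ebx=2-1=1
cmp ebx, 0  (cmp 1,0)
jg top: taken
add eax, 16 → eax=0+16=16
and esi, 31 → esi=30&31=30
mov esi, [ecx] → esi=M[208]=27
sub eax, esi → eax=16-27=-11
add ecx, 4 → ecx=208+4=212
sub ebx, 1 → ebx=1-1=0
cmp ebx, 0  (cmp 0,0)
jg top: not taken
shl esi, 1 → esi=27<<1=54
halt.
Total executed instructions: 30.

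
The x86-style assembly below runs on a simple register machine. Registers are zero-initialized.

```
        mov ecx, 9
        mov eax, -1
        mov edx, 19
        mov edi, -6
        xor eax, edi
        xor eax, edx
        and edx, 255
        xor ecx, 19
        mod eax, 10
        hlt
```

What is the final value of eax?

ecx=9
eax=-1
edx=19
edi=-6
eax=(-1)^(-6)=5
eax=5^19=22
edx=19&255=19
ecx=9^19=26
eax=22%10=2
halt.

2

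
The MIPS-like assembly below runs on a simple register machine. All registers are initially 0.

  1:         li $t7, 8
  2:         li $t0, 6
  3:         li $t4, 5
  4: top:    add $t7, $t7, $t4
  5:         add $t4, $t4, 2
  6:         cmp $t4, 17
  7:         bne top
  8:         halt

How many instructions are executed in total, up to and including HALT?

after li $t7, 8: $t7=8
after li $t0, 6: $t0=6
after li $t4, 5: $t4=5
after add $t7, $t7, $t4: $t7=8+5=13
after add $t4, $t4, 2: $t4=5+2=7
cmp $t4, 17  (cmp 7,17)
bne top: taken
after add $t7, $t7, $t4: $t7=13+7=20
after add $t4, $t4, 2: $t4=7+2=9
cmp $t4, 17  (cmp 9,17)
bne top: taken
after add $t7, $t7, $t4: $t7=20+9=29
after add $t4, $t4, 2: $t4=9+2=11
cmp $t4, 17  (cmp 11,17)
bne top: taken
after add $t7, $t7, $t4: $t7=29+11=40
after add $t4, $t4, 2: $t4=11+2=13
cmp $t4, 17  (cmp 13,17)
bne top: taken
after add $t7, $t7, $t4: $t7=40+13=53
after add $t4, $t4, 2: $t4=13+2=15
cmp $t4, 17  (cmp 15,17)
bne top: taken
after add $t7, $t7, $t4: $t7=53+15=68
after add $t4, $t4, 2: $t4=15+2=17
cmp $t4, 17  (cmp 17,17)
bne top: not taken
halt.
Total executed instructions: 28.

28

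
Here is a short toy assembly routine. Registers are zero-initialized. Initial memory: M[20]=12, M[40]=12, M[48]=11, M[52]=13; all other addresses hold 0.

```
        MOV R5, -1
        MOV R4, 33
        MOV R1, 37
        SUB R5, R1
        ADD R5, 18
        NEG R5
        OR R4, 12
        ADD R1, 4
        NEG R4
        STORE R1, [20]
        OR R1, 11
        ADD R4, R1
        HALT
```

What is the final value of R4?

-2

after MOV R5, -1: R5=-1
after MOV R4, 33: R4=33
after MOV R1, 37: R1=37
after SUB R5, R1: R5=(-1)-37=-38
after ADD R5, 18: R5=(-38)+18=-20
after NEG R5: R5=-(-20)=20
after OR R4, 12: R4=33|12=45
after ADD R1, 4: R1=37+4=41
after NEG R4: R4=-(45)=-45
STORE R1, [20] → M[20]=41
after OR R1, 11: R1=41|11=43
after ADD R4, R1: R4=(-45)+43=-2
halt.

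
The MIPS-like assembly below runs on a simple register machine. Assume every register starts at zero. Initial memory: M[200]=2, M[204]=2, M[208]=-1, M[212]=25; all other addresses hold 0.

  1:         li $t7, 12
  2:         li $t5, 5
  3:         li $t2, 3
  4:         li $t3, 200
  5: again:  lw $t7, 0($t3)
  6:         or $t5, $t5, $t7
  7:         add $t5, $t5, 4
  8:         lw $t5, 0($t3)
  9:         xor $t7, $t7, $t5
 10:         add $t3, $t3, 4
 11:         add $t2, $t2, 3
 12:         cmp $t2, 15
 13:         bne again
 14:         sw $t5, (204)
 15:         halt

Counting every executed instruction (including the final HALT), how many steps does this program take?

$t7=12
$t5=5
$t2=3
$t3=200
$t7=M[200]=2
$t5=5|2=7
$t5=7+4=11
$t5=M[200]=2
$t7=2^2=0
$t3=200+4=204
$t2=3+3=6
cmp $t2, 15  (cmp 6,15)
bne again: taken
$t7=M[204]=2
$t5=2|2=2
$t5=2+4=6
$t5=M[204]=2
$t7=2^2=0
$t3=204+4=208
$t2=6+3=9
cmp $t2, 15  (cmp 9,15)
bne again: taken
$t7=M[208]=-1
$t5=2|(-1)=-1
$t5=(-1)+4=3
$t5=M[208]=-1
$t7=(-1)^(-1)=0
$t3=208+4=212
$t2=9+3=12
cmp $t2, 15  (cmp 12,15)
bne again: taken
$t7=M[212]=25
$t5=(-1)|25=-1
$t5=(-1)+4=3
$t5=M[212]=25
$t7=25^25=0
$t3=212+4=216
$t2=12+3=15
cmp $t2, 15  (cmp 15,15)
bne again: not taken
sw $t5, (204) → M[204]=25
halt.
Total executed instructions: 42.

42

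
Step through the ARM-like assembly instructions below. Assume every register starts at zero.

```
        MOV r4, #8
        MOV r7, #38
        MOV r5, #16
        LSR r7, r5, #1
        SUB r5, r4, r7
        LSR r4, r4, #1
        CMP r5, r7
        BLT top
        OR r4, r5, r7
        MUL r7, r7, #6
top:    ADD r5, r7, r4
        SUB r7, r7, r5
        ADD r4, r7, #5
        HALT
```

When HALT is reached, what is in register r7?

MOV r4, #8 → r4=8
MOV r7, #38 → r7=38
MOV r5, #16 → r5=16
LSR r7, r5, #1 → r7=16>>1=8
SUB r5, r4, r7 → r5=8-8=0
LSR r4, r4, #1 → r4=8>>1=4
CMP r5, r7  (cmp 0,8)
BLT top: taken
ADD r5, r7, r4 → r5=8+4=12
SUB r7, r7, r5 → r7=8-12=-4
ADD r4, r7, #5 → r4=(-4)+5=1
halt.

-4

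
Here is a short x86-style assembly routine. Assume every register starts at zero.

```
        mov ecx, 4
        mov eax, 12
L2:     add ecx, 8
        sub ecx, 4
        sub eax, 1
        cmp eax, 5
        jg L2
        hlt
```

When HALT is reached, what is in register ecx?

ecx=4
eax=12
ecx=4+8=12
ecx=12-4=8
eax=12-1=11
cmp eax, 5  (cmp 11,5)
jg L2: taken
ecx=8+8=16
ecx=16-4=12
eax=11-1=10
cmp eax, 5  (cmp 10,5)
jg L2: taken
ecx=12+8=20
ecx=20-4=16
eax=10-1=9
cmp eax, 5  (cmp 9,5)
jg L2: taken
ecx=16+8=24
ecx=24-4=20
eax=9-1=8
cmp eax, 5  (cmp 8,5)
jg L2: taken
ecx=20+8=28
ecx=28-4=24
eax=8-1=7
cmp eax, 5  (cmp 7,5)
jg L2: taken
ecx=24+8=32
ecx=32-4=28
eax=7-1=6
cmp eax, 5  (cmp 6,5)
jg L2: taken
ecx=28+8=36
ecx=36-4=32
eax=6-1=5
cmp eax, 5  (cmp 5,5)
jg L2: not taken
halt.

32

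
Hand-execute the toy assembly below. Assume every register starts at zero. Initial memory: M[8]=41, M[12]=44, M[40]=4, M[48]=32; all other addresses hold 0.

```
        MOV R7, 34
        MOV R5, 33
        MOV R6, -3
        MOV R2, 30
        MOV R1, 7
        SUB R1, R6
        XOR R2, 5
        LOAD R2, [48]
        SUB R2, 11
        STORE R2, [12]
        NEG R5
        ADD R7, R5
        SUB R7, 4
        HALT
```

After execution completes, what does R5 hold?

-33

after MOV R7, 34: R7=34
after MOV R5, 33: R5=33
after MOV R6, -3: R6=-3
after MOV R2, 30: R2=30
after MOV R1, 7: R1=7
after SUB R1, R6: R1=7-(-3)=10
after XOR R2, 5: R2=30^5=27
after LOAD R2, [48]: R2=M[48]=32
after SUB R2, 11: R2=32-11=21
STORE R2, [12] → M[12]=21
after NEG R5: R5=-(33)=-33
after ADD R7, R5: R7=34+(-33)=1
after SUB R7, 4: R7=1-4=-3
halt.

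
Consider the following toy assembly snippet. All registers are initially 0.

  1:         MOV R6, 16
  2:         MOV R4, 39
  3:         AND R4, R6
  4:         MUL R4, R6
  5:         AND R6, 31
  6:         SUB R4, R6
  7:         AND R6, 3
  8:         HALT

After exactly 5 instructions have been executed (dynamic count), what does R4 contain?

R6=16
R4=39
R4=39&16=0
R4=0*16=0
R6=16&31=16
After step 5: R4 = 0.

0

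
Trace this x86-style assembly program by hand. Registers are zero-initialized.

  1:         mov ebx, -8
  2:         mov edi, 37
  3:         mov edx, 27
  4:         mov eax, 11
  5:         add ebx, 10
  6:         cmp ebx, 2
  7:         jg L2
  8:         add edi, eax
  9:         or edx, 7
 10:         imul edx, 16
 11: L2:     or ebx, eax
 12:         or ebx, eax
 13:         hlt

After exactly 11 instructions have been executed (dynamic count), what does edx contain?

after mov ebx, -8: ebx=-8
after mov edi, 37: edi=37
after mov edx, 27: edx=27
after mov eax, 11: eax=11
after add ebx, 10: ebx=(-8)+10=2
cmp ebx, 2  (cmp 2,2)
jg L2: not taken
after add edi, eax: edi=37+11=48
after or edx, 7: edx=27|7=31
after imul edx, 16: edx=31*16=496
after or ebx, eax: ebx=2|11=11
After step 11: edx = 496.

496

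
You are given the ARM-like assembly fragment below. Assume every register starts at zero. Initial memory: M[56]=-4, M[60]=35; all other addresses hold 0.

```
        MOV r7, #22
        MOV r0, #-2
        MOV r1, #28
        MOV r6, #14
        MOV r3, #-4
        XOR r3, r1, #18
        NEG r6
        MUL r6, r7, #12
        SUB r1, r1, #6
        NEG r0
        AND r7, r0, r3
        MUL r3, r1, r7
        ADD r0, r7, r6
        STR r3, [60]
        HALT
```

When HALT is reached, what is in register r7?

2

r7=22
r0=-2
r1=28
r6=14
r3=-4
r3=28^18=14
r6=-(14)=-14
r6=22*12=264
r1=28-6=22
r0=-(-2)=2
r7=2&14=2
r3=22*2=44
r0=2+264=266
STR r3, [60] → M[60]=44
halt.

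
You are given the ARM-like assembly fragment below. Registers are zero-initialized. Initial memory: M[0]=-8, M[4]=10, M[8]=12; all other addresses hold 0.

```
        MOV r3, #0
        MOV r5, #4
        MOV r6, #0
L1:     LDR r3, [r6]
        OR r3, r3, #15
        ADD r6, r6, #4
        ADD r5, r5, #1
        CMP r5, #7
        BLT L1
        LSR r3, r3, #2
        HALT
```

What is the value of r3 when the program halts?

3

MOV r3, #0 → r3=0
MOV r5, #4 → r5=4
MOV r6, #0 → r6=0
LDR r3, [r6] → r3=M[0]=-8
OR r3, r3, #15 → r3=(-8)|15=-1
ADD r6, r6, #4 → r6=0+4=4
ADD r5, r5, #1 → r5=4+1=5
CMP r5, #7  (cmp 5,7)
BLT L1: taken
LDR r3, [r6] → r3=M[4]=10
OR r3, r3, #15 → r3=10|15=15
ADD r6, r6, #4 → r6=4+4=8
ADD r5, r5, #1 → r5=5+1=6
CMP r5, #7  (cmp 6,7)
BLT L1: taken
LDR r3, [r6] → r3=M[8]=12
OR r3, r3, #15 → r3=12|15=15
ADD r6, r6, #4 → r6=8+4=12
ADD r5, r5, #1 → r5=6+1=7
CMP r5, #7  (cmp 7,7)
BLT L1: not taken
LSR r3, r3, #2 → r3=15>>2=3
halt.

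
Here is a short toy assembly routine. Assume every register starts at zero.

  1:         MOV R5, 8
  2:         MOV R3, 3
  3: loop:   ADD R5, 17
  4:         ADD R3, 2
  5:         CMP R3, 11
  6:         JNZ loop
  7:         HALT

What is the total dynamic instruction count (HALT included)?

19

MOV R5, 8 → R5=8
MOV R3, 3 → R3=3
ADD R5, 17 → R5=8+17=25
ADD R3, 2 → R3=3+2=5
CMP R3, 11  (cmp 5,11)
JNZ loop: taken
ADD R5, 17 → R5=25+17=42
ADD R3, 2 → R3=5+2=7
CMP R3, 11  (cmp 7,11)
JNZ loop: taken
ADD R5, 17 → R5=42+17=59
ADD R3, 2 → R3=7+2=9
CMP R3, 11  (cmp 9,11)
JNZ loop: taken
ADD R5, 17 → R5=59+17=76
ADD R3, 2 → R3=9+2=11
CMP R3, 11  (cmp 11,11)
JNZ loop: not taken
halt.
Total executed instructions: 19.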